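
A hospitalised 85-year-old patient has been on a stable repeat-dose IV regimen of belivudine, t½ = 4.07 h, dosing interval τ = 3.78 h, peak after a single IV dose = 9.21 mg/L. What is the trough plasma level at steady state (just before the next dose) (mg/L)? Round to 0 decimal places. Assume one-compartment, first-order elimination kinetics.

k = ln2 / t½ = 0.693147 / 4.07 = 0.1703 h⁻¹
e^(−kτ) = e^(−0.1703 × 3.78) = 0.5253
Accumulation ratio R = 1 / (1 − e^(−kτ)) = 1 / (1 − 0.5253) = 2.107
Steady-state trough = C₀ × R × e^(−kτ) = 9.21 × 2.107 × 0.5253 = 10.19 mg/L

10 mg/L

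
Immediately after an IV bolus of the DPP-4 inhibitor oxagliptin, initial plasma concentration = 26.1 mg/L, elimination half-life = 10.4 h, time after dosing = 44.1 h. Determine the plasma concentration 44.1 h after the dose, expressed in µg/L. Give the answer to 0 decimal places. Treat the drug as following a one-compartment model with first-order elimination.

1381 µg/L

k = ln2 / t½ = 0.693147 / 10.4 = 0.06665 h⁻¹
C = C₀ · e^(−k·t) = 26.10 × e^(−0.06665 × 44.1)
  = 26.10 × 0.05290 = 1.381 mg/L
Convert: 1.381 mg/L × 1000 = 1381 µg/L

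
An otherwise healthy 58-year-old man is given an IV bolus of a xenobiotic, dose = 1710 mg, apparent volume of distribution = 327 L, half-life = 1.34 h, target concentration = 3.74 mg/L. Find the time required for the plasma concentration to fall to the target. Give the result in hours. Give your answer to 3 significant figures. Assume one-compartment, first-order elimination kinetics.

C₀ = Dose / Vd = 1710 / 327 = 5.229 mg/L
k = ln2 / t½ = 0.693147 / 1.34 = 0.5173 h⁻¹
t = ln(C₀ / C) / k = ln(5.229 / 3.74) / 0.5173
  = ln(1.398) / 0.5173 = 0.3350 / 0.5173 = 0.6476 h

0.648 h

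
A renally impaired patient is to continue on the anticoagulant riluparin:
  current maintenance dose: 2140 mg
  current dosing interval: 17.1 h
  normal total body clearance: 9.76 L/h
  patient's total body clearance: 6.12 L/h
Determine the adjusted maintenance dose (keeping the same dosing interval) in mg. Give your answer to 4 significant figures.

To keep the same average steady-state level, dosing rate must scale with clearance.
CL ratio = 6.12 / 9.76 = 0.6270
New dose (same interval) = 2140 × 0.6270 = 1342 mg

1342 mg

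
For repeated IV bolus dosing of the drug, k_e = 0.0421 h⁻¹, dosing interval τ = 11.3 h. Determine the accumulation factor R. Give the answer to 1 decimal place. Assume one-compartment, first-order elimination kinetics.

e^(−kτ) = e^(−0.04210 × 11.3) = 0.6214
Accumulation ratio R = 1 / (1 − e^(−kτ)) = 1 / (1 − 0.6214) = 2.641

2.6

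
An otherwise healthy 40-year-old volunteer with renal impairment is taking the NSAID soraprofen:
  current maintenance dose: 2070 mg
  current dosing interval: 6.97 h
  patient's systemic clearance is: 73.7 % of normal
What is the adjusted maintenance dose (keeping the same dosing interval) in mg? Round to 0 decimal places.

1526 mg

To keep the same average steady-state level, dosing rate must scale with clearance.
CL ratio = 73.7 / 100 = 0.7370
New dose (same interval) = 2070 × 0.7370 = 1526 mg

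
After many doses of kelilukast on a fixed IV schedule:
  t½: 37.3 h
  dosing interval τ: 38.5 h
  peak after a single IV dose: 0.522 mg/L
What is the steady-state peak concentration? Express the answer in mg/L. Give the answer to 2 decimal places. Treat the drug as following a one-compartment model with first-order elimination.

k = ln2 / t½ = 0.693147 / 37.3 = 0.01858 h⁻¹
e^(−kτ) = e^(−0.01858 × 38.5) = 0.4890
Accumulation ratio R = 1 / (1 − e^(−kτ)) = 1 / (1 − 0.4890) = 1.957
Steady-state peak = C₀ × R = 0.522 × 1.957 = 1.022 mg/L

1.02 mg/L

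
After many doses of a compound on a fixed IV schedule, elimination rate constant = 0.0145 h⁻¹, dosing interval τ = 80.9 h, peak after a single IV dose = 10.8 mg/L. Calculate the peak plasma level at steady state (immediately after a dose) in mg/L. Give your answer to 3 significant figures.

e^(−kτ) = e^(−0.01450 × 80.9) = 0.3094
Accumulation ratio R = 1 / (1 − e^(−kτ)) = 1 / (1 − 0.3094) = 1.448
Steady-state peak = C₀ × R = 10.8 × 1.448 = 15.64 mg/L

15.6 mg/L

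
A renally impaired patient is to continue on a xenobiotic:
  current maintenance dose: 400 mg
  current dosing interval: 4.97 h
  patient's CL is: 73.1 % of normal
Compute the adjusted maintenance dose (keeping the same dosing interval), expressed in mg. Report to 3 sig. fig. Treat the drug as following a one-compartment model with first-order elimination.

292 mg

To keep the same average steady-state level, dosing rate must scale with clearance.
CL ratio = 73.1 / 100 = 0.7310
New dose (same interval) = 400 × 0.7310 = 292.4 mg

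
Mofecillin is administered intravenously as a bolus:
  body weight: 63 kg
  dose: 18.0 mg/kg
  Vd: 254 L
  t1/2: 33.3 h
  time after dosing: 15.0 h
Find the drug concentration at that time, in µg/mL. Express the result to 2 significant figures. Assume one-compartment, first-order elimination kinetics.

Total dose = 18.0 × 63 = 1134 mg
C₀ = Dose / Vd = 1134 / 254 = 4.465 mg/L
k = ln2 / t½ = 0.693147 / 33.3 = 0.02082 h⁻¹
C = C₀ · e^(−k·t) = 4.465 × e^(−0.02082 × 15.0)
  = 4.465 × 0.7318 = 3.267 mg/L
(3.267 mg/L = 3.267 µg/mL)

3.3 µg/mL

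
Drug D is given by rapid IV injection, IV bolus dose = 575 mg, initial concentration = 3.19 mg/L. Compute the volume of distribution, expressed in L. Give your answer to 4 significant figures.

180.3 L

Vd = Dose / C₀ = 575.0 / 3.19 = 180.3 L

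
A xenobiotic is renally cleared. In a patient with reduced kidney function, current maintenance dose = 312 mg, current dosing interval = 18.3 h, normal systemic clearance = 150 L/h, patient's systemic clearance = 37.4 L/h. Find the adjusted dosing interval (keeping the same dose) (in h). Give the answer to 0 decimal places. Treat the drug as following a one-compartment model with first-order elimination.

To keep the same average steady-state level, dosing rate must scale with clearance.
CL ratio = 37.4 / 150 = 0.2493
New interval (same dose) = 18.3 / 0.2493 = 73.41 h

73 h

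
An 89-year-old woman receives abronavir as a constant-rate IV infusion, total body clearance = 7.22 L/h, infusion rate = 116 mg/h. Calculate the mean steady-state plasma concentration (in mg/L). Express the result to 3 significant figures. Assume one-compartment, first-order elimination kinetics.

At steady state Css = R₀ / CL = 116 / 7.220 = 16.07 mg/L

16.1 mg/L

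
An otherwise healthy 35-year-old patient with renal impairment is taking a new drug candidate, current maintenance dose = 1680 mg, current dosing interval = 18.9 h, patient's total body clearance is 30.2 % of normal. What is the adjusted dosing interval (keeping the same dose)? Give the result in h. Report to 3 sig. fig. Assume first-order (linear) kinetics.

62.6 h

To keep the same average steady-state level, dosing rate must scale with clearance.
CL ratio = 30.2 / 100 = 0.3020
New interval (same dose) = 18.9 / 0.3020 = 62.58 h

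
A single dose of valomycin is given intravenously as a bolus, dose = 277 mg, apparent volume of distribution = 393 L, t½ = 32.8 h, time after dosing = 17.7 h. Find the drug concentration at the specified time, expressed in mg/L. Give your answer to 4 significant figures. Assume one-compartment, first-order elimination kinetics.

C₀ = Dose / Vd = 277.0 / 393 = 0.7048 mg/L
k = ln2 / t½ = 0.693147 / 32.8 = 0.02113 h⁻¹
C = C₀ · e^(−k·t) = 0.7048 × e^(−0.02113 × 17.7)
  = 0.7048 × 0.6880 = 0.4849 mg/L

0.4849 mg/L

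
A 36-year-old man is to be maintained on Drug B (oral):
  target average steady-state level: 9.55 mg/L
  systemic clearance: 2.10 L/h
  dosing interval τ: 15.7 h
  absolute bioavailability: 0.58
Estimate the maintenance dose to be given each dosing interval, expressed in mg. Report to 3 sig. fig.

At steady state, F × (Dose/τ) = Css × CL.
Dose = Css × CL × τ / F = 9.55 × 2.100 × 15.7 / 0.58 = 542.9 mg

543 mg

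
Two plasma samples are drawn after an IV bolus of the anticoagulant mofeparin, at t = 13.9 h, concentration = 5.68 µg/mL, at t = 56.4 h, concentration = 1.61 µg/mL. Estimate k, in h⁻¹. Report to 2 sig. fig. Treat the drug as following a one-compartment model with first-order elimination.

k = ln(C₁/C₂) / (t₂ − t₁) = ln(5.68/1.61) / (56.4 − 13.9)
  = 1.261 / 42.50 = 0.02967 h⁻¹

0.030 h⁻¹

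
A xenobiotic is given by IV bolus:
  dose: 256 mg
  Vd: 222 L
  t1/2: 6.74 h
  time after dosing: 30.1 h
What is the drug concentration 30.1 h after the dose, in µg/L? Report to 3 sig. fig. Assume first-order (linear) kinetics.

C₀ = Dose / Vd = 256.0 / 222 = 1.153 mg/L
k = ln2 / t½ = 0.693147 / 6.74 = 0.1028 h⁻¹
C = C₀ · e^(−k·t) = 1.153 × e^(−0.1028 × 30.1)
  = 1.153 × 0.04531 = 0.05224 mg/L
Convert: 0.05224 mg/L × 1000 = 52.24 µg/L

52.2 µg/L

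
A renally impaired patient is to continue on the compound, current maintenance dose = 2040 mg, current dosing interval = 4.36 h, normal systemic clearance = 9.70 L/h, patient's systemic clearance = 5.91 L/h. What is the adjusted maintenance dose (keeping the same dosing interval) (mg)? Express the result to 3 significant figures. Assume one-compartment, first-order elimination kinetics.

1240 mg

To keep the same average steady-state level, dosing rate must scale with clearance.
CL ratio = 5.91 / 9.70 = 0.6093
New dose (same interval) = 2040 × 0.6093 = 1243 mg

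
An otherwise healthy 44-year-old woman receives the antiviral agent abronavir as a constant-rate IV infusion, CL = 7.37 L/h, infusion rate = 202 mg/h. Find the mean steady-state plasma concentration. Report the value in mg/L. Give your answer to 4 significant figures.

At steady state Css = R₀ / CL = 202 / 7.370 = 27.41 mg/L

27.41 mg/L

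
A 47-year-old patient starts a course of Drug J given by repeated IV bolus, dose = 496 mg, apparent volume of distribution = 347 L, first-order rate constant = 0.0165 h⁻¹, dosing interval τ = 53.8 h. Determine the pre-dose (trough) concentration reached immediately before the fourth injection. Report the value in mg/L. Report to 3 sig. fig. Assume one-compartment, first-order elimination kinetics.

0.930 mg/L

C₀ per dose = Dose / Vd = 496 / 347 = 1.429 mg/L
Fraction remaining after one interval: r = e^(−kτ) = e^(−0.01650 × 53.8) = 0.4116
Before dose 4, 3 doses have been given (aged 1τ, 2τ, 3τ).
C_trough = C₀ × (r + r² + … + r^3) = C₀ × r(1−r^3)/(1−r)
        = 1.429 × 0.4116 × (1 − 0.06973) / (1 − 0.4116) = 0.9299 mg/L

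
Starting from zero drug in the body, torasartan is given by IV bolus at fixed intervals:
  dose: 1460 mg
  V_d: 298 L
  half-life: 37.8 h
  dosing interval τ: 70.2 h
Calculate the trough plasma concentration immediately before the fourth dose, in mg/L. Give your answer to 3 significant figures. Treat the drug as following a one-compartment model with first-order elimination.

C₀ per dose = Dose / Vd = 1460 / 298 = 4.899 mg/L
k = ln2 / t½ = 0.693147 / 37.8 = 0.01834 h⁻¹
Fraction remaining after one interval: r = e^(−kτ) = e^(−0.01834 × 70.2) = 0.2760
Before dose 4, 3 doses have been given (aged 1τ, 2τ, 3τ).
C_trough = C₀ × (r + r² + … + r^3) = C₀ × r(1−r^3)/(1−r)
        = 4.899 × 0.2760 × (1 − 0.02102) / (1 − 0.2760) = 1.828 mg/L

1.83 mg/L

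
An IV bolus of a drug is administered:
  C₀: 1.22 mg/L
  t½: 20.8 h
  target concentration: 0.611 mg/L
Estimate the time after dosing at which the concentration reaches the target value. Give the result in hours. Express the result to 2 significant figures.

k = ln2 / t½ = 0.693147 / 20.8 = 0.03332 h⁻¹
t = ln(C₀ / C) / k = ln(1.220 / 0.611) / 0.03332
  = ln(1.997) / 0.03332 = 0.6916 / 0.03332 = 20.76 h

21 h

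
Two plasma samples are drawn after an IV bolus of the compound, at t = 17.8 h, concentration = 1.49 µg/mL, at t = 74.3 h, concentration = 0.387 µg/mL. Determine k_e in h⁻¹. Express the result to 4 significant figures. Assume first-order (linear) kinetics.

k = ln(C₁/C₂) / (t₂ − t₁) = ln(1.49/0.387) / (74.3 − 17.8)
  = 1.348 / 56.50 = 0.02386 h⁻¹

0.02386 h⁻¹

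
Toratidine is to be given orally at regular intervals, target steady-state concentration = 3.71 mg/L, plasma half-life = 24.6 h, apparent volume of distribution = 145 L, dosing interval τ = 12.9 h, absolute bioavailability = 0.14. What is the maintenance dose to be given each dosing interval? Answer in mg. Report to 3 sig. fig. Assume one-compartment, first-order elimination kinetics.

1400 mg

k = ln2 / t½ = 0.693147 / 24.6 = 0.02818 h⁻¹
CL = k × Vd = 0.02818 × 145 = 4.086 L/h
At steady state, F × (Dose/τ) = Css × CL.
Dose = Css × CL × τ / F = 3.71 × 4.086 × 12.9 / 0.14 = 1397 mg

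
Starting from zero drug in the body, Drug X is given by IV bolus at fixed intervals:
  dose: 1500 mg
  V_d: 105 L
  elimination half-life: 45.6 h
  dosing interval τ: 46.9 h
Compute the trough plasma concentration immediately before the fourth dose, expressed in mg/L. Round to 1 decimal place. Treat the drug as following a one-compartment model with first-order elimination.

C₀ per dose = Dose / Vd = 1500 / 105 = 14.29 mg/L
k = ln2 / t½ = 0.693147 / 45.6 = 0.01520 h⁻¹
Fraction remaining after one interval: r = e^(−kτ) = e^(−0.01520 × 46.9) = 0.4902
Before dose 4, 3 doses have been given (aged 1τ, 2τ, 3τ).
C_trough = C₀ × (r + r² + … + r^3) = C₀ × r(1−r^3)/(1−r)
        = 14.29 × 0.4902 × (1 − 0.1178) / (1 − 0.4902) = 12.12 mg/L

12.1 mg/L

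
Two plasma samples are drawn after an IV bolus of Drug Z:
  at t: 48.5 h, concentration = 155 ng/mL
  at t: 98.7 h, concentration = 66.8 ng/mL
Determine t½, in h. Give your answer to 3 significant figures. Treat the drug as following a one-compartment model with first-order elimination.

41.3 h

k = ln(C₁/C₂) / (t₂ − t₁) = ln(155/66.8) / (98.7 − 48.5)
  = 0.8417 / 50.20 = 0.01677 h⁻¹
t½ = ln2 / k = 0.693147 / 0.01677 = 41.33 h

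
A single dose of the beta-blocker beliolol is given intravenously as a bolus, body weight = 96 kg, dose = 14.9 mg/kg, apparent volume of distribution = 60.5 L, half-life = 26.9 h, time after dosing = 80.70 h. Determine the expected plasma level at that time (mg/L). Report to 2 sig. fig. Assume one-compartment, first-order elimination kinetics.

3.0 mg/L

Total dose = 14.9 × 96 = 1430 mg
C₀ = Dose / Vd = 1430 / 60.5 = 23.64 mg/L
k = ln2 / t½ = 0.693147 / 26.9 = 0.02577 h⁻¹
t / t½ = 80.70 / 26.9 = 3 half-lives
C = C₀ × (1/2)^3 = 23.64 × 0.1250 = 2.955 mg/L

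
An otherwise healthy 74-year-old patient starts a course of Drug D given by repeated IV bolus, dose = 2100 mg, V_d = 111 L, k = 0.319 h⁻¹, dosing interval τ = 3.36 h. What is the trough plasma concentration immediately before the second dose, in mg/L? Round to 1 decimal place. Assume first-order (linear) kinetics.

C₀ per dose = Dose / Vd = 2100 / 111 = 18.92 mg/L
Fraction remaining after one interval: r = e^(−kτ) = e^(−0.3190 × 3.36) = 0.3424
Before dose 2, 1 dose has been given (aged 1τ).
C_trough = C₀ × r = 18.92 × 0.3424 = 6.478 mg/L

6.5 mg/L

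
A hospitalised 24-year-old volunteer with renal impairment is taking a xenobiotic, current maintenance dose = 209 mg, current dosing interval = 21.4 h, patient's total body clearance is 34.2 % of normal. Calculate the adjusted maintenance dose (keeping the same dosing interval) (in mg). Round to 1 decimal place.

To keep the same average steady-state level, dosing rate must scale with clearance.
CL ratio = 34.2 / 100 = 0.3420
New dose (same interval) = 209 × 0.3420 = 71.48 mg

71.5 mg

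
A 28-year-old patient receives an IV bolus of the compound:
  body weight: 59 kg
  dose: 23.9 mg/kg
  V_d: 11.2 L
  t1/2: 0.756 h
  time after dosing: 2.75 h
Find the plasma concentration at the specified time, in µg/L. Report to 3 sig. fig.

Total dose = 23.9 × 59 = 1410 mg
C₀ = Dose / Vd = 1410 / 11.2 = 125.9 mg/L
k = ln2 / t½ = 0.693147 / 0.756 = 0.9169 h⁻¹
C = C₀ · e^(−k·t) = 125.9 × e^(−0.9169 × 2.75)
  = 125.9 × 0.08034 = 10.11 mg/L
Convert: 10.11 mg/L × 1000 = 10110 µg/L

10100 µg/L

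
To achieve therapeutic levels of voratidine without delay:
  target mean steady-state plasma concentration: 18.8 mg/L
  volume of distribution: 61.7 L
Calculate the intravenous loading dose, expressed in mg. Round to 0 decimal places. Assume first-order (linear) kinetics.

1160 mg

LD = Css × Vd = 18.8 × 61.7 = 1160 mg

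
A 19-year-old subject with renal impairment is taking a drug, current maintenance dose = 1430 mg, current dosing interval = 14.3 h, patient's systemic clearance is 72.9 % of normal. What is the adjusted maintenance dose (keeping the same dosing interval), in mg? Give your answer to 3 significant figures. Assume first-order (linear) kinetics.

1040 mg

To keep the same average steady-state level, dosing rate must scale with clearance.
CL ratio = 72.9 / 100 = 0.7290
New dose (same interval) = 1430 × 0.7290 = 1042 mg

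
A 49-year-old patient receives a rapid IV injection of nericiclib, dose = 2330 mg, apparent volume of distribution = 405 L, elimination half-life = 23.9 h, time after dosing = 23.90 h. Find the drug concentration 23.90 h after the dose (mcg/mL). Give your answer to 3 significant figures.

2.88 mcg/mL

C₀ = Dose / Vd = 2330 / 405 = 5.753 mg/L
k = ln2 / t½ = 0.693147 / 23.9 = 0.02900 h⁻¹
t / t½ = 23.90 / 23.9 = 1 half-lives
C = C₀ × (1/2)^1 = 5.753 × 0.5000 = 2.877 mg/L
(2.877 mg/L = 2.877 mcg/mL)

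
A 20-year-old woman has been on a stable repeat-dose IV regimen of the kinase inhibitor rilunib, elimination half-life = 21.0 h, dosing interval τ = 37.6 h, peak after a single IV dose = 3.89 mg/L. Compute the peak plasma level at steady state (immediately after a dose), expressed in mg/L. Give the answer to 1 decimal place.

k = ln2 / t½ = 0.693147 / 21.0 = 0.03301 h⁻¹
e^(−kτ) = e^(−0.03301 × 37.6) = 0.2890
Accumulation ratio R = 1 / (1 − e^(−kτ)) = 1 / (1 − 0.2890) = 1.406
Steady-state peak = C₀ × R = 3.89 × 1.406 = 5.469 mg/L

5.5 mg/L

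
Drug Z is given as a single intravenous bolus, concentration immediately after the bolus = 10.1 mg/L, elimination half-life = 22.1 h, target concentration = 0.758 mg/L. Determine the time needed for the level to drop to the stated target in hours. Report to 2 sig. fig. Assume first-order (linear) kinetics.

k = ln2 / t½ = 0.693147 / 22.1 = 0.03136 h⁻¹
t = ln(C₀ / C) / k = ln(10.10 / 0.758) / 0.03136
  = ln(13.32) / 0.03136 = 2.589 / 0.03136 = 82.56 h

83 h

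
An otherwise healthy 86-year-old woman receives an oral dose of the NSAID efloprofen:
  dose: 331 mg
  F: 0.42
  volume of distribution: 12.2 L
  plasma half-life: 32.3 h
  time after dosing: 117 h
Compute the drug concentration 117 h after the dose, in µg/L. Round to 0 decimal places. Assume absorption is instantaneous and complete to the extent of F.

Amount reaching circulation = F × Dose = 0.42 × 331.0 = 139.0 mg
C₀ = F·Dose / Vd = 139.0 / 12.2 = 11.39 mg/L
k = ln2 / t½ = 0.693147 / 32.3 = 0.02146 h⁻¹
C = C₀ · e^(−k·t) = 11.39 × e^(−0.02146 × 117)
  = 11.39 × 0.08120 = 0.9249 mg/L
Convert: 0.9249 mg/L × 1000 = 924.9 µg/L

925 µg/L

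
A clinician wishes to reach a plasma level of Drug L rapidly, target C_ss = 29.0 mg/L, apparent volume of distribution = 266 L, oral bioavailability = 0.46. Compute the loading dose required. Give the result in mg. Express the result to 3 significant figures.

LD = Css × Vd / F = 29.0 × 266 / 0.46 = 16770 mg

16800 mg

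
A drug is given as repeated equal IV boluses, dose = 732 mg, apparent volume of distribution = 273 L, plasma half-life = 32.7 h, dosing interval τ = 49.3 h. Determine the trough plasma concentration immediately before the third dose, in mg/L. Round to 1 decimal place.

C₀ per dose = Dose / Vd = 732 / 273 = 2.681 mg/L
k = ln2 / t½ = 0.693147 / 32.7 = 0.02120 h⁻¹
Fraction remaining after one interval: r = e^(−kτ) = e^(−0.02120 × 49.3) = 0.3516
Before dose 3, 2 doses have been given (aged 1τ, 2τ).
C_trough = C₀ × (r + r²) = 2.681 × (0.3516 + 0.1236) = 1.274 mg/L

1.3 mg/L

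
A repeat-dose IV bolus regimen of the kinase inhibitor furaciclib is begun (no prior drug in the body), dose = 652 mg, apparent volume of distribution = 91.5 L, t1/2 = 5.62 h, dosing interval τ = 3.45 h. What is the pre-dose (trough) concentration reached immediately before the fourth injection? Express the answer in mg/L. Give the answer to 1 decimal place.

C₀ per dose = Dose / Vd = 652 / 91.5 = 7.126 mg/L
k = ln2 / t½ = 0.693147 / 5.62 = 0.1233 h⁻¹
Fraction remaining after one interval: r = e^(−kτ) = e^(−0.1233 × 3.45) = 0.6535
Before dose 4, 3 doses have been given (aged 1τ, 2τ, 3τ).
C_trough = C₀ × (r + r² + … + r^3) = C₀ × r(1−r^3)/(1−r)
        = 7.126 × 0.6535 × (1 − 0.2791) / (1 − 0.6535) = 9.689 mg/L

9.7 mg/L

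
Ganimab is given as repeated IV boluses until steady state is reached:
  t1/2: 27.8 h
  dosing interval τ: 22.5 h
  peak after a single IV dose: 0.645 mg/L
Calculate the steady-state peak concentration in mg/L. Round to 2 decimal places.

k = ln2 / t½ = 0.693147 / 27.8 = 0.02493 h⁻¹
e^(−kτ) = e^(−0.02493 × 22.5) = 0.5707
Accumulation ratio R = 1 / (1 − e^(−kτ)) = 1 / (1 − 0.5707) = 2.329
Steady-state peak = C₀ × R = 0.645 × 2.329 = 1.502 mg/L

1.50 mg/L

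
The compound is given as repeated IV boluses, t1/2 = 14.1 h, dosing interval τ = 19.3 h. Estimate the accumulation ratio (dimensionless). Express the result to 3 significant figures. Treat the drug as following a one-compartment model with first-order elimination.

k = ln2 / t½ = 0.693147 / 14.1 = 0.04916 h⁻¹
e^(−kτ) = e^(−0.04916 × 19.3) = 0.3872
Accumulation ratio R = 1 / (1 − e^(−kτ)) = 1 / (1 − 0.3872) = 1.632

1.63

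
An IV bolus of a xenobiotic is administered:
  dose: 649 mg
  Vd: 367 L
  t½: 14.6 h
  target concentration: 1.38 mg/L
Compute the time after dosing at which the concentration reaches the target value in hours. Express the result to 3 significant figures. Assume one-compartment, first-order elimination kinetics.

5.22 h

C₀ = Dose / Vd = 649.0 / 367 = 1.768 mg/L
k = ln2 / t½ = 0.693147 / 14.6 = 0.04748 h⁻¹
t = ln(C₀ / C) / k = ln(1.768 / 1.38) / 0.04748
  = ln(1.281) / 0.04748 = 0.2476 / 0.04748 = 5.215 h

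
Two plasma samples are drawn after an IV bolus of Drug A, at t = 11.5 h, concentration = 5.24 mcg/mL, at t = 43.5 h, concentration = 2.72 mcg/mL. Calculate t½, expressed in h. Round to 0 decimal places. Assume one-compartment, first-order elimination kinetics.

34 h

k = ln(C₁/C₂) / (t₂ − t₁) = ln(5.24/2.72) / (43.5 − 11.5)
  = 0.6557 / 32.00 = 0.02049 h⁻¹
t½ = ln2 / k = 0.693147 / 0.02049 = 33.83 h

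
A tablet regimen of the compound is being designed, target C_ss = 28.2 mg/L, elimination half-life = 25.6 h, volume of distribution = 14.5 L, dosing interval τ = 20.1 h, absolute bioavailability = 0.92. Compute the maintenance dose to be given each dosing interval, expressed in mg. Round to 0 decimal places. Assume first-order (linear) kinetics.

242 mg

k = ln2 / t½ = 0.693147 / 25.6 = 0.02708 h⁻¹
CL = k × Vd = 0.02708 × 14.5 = 0.3927 L/h
At steady state, F × (Dose/τ) = Css × CL.
Dose = Css × CL × τ / F = 28.2 × 0.3927 × 20.1 / 0.92 = 241.9 mg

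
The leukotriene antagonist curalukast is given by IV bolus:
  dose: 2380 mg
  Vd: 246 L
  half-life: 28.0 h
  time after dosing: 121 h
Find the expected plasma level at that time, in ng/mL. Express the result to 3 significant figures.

C₀ = Dose / Vd = 2380 / 246 = 9.675 mg/L
k = ln2 / t½ = 0.693147 / 28.0 = 0.02476 h⁻¹
C = C₀ · e^(−k·t) = 9.675 × e^(−0.02476 × 121)
  = 9.675 × 0.04999 = 0.4837 mg/L
Convert: 0.4837 mg/L × 1000 = 483.7 ng/mL

484 ng/mL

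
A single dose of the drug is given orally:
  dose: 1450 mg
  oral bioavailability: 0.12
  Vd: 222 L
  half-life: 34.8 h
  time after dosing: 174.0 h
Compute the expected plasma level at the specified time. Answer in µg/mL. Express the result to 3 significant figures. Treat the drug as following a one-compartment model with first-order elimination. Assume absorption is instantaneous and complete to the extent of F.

Amount reaching circulation = F × Dose = 0.12 × 1450 = 174.0 mg
C₀ = F·Dose / Vd = 174.0 / 222 = 0.7838 mg/L
k = ln2 / t½ = 0.693147 / 34.8 = 0.01992 h⁻¹
t / t½ = 174.0 / 34.8 = 5 half-lives
C = C₀ × (1/2)^5 = 0.7838 × 0.03125 = 0.02449 mg/L
(0.02449 mg/L = 0.02449 µg/mL)

0.0245 µg/mL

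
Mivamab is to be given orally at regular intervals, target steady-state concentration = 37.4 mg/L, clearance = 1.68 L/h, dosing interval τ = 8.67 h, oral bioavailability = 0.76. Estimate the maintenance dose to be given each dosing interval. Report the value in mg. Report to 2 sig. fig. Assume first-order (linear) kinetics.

At steady state, F × (Dose/τ) = Css × CL.
Dose = Css × CL × τ / F = 37.4 × 1.680 × 8.67 / 0.76 = 716.8 mg

720 mg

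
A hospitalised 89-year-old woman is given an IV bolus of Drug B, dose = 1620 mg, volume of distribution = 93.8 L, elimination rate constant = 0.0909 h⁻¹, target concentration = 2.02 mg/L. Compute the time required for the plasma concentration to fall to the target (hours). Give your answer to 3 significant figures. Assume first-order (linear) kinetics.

23.6 h

C₀ = Dose / Vd = 1620 / 93.8 = 17.27 mg/L
t = ln(C₀ / C) / k = ln(17.27 / 2.02) / 0.09090
  = ln(8.550) / 0.09090 = 2.146 / 0.09090 = 23.61 h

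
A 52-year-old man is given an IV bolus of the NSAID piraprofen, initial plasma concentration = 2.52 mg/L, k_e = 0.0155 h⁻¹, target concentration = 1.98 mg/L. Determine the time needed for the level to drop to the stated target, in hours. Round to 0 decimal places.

16 h

t = ln(C₀ / C) / k = ln(2.520 / 1.98) / 0.01550
  = ln(1.273) / 0.01550 = 0.2414 / 0.01550 = 15.57 h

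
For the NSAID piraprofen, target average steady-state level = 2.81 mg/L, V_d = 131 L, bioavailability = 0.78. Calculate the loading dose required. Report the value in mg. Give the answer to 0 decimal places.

472 mg

LD = Css × Vd / F = 2.81 × 131 / 0.78 = 471.9 mg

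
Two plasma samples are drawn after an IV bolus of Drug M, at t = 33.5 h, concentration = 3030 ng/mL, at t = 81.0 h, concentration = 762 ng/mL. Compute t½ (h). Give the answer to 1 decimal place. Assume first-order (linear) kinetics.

k = ln(C₁/C₂) / (t₂ − t₁) = ln(3030/762) / (81.0 − 33.5)
  = 1.380 / 47.50 = 0.02905 h⁻¹
t½ = ln2 / k = 0.693147 / 0.02905 = 23.86 h

23.9 h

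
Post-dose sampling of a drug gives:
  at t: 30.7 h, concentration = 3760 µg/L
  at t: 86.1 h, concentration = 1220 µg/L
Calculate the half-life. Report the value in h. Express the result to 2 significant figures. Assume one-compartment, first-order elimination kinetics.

k = ln(C₁/C₂) / (t₂ − t₁) = ln(3760/1220) / (86.1 − 30.7)
  = 1.126 / 55.40 = 0.02032 h⁻¹
t½ = ln2 / k = 0.693147 / 0.02032 = 34.11 h

34 h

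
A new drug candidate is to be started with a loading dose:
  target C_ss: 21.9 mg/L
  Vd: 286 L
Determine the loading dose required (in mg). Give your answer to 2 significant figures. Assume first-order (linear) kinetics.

LD = Css × Vd = 21.9 × 286 = 6263 mg

6300 mg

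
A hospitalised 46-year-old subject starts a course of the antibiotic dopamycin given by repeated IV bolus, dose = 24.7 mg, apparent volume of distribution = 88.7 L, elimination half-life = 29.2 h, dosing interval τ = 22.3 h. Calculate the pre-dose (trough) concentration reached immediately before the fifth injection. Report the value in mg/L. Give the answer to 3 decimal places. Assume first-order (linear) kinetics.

0.351 mg/L

C₀ per dose = Dose / Vd = 24.7 / 88.7 = 0.2785 mg/L
k = ln2 / t½ = 0.693147 / 29.2 = 0.02374 h⁻¹
Fraction remaining after one interval: r = e^(−kτ) = e^(−0.02374 × 22.3) = 0.5890
Before dose 5, 4 doses have been given (aged 1τ, 2τ, 3τ, 4τ).
C_trough = C₀ × (r + r² + … + r^4) = C₀ × r(1−r^4)/(1−r)
        = 0.2785 × 0.5890 × (1 − 0.1204) / (1 − 0.5890) = 0.3511 mg/L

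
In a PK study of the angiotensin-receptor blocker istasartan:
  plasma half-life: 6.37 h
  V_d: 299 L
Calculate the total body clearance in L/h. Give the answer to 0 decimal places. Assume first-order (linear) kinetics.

33 L/h

k = ln2 / t½ = 0.693147 / 6.37 = 0.1088 h⁻¹
CL = k × Vd = 0.1088 × 299 = 32.53 L/h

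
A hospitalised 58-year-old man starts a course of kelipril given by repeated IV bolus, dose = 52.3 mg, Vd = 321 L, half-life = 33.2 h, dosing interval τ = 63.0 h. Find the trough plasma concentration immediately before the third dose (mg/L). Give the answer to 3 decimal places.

0.055 mg/L

C₀ per dose = Dose / Vd = 52.3 / 321 = 0.1629 mg/L
k = ln2 / t½ = 0.693147 / 33.2 = 0.02088 h⁻¹
Fraction remaining after one interval: r = e^(−kτ) = e^(−0.02088 × 63.0) = 0.2684
Before dose 3, 2 doses have been given (aged 1τ, 2τ).
C_trough = C₀ × (r + r²) = 0.1629 × (0.2684 + 0.07204) = 0.05546 mg/L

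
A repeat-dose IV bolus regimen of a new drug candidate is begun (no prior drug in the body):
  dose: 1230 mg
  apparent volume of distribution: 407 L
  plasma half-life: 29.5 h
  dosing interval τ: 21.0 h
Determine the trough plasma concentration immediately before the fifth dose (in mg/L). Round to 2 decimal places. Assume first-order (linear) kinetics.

4.08 mg/L

C₀ per dose = Dose / Vd = 1230 / 407 = 3.022 mg/L
k = ln2 / t½ = 0.693147 / 29.5 = 0.02350 h⁻¹
Fraction remaining after one interval: r = e^(−kτ) = e^(−0.02350 × 21.0) = 0.6105
Before dose 5, 4 doses have been given (aged 1τ, 2τ, 3τ, 4τ).
C_trough = C₀ × (r + r² + … + r^4) = C₀ × r(1−r^4)/(1−r)
        = 3.022 × 0.6105 × (1 − 0.1389) / (1 − 0.6105) = 4.079 mg/L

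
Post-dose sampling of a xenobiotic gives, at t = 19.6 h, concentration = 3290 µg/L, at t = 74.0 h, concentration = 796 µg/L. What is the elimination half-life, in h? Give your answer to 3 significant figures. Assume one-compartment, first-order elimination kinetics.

26.6 h

k = ln(C₁/C₂) / (t₂ − t₁) = ln(3290/796) / (74.0 − 19.6)
  = 1.419 / 54.40 = 0.02608 h⁻¹
t½ = ln2 / k = 0.693147 / 0.02608 = 26.58 h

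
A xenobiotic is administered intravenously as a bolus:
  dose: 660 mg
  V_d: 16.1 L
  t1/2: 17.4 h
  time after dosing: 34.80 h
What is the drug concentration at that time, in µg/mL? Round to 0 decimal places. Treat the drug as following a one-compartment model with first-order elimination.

10 µg/mL

C₀ = Dose / Vd = 660.0 / 16.1 = 40.99 mg/L
k = ln2 / t½ = 0.693147 / 17.4 = 0.03984 h⁻¹
t / t½ = 34.80 / 17.4 = 2 half-lives
C = C₀ × (1/2)^2 = 40.99 × 0.2500 = 10.25 mg/L
(10.25 mg/L = 10.25 µg/mL)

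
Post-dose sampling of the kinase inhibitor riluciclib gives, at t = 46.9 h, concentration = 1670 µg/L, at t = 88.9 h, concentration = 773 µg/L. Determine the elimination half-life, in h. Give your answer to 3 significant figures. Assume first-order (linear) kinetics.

k = ln(C₁/C₂) / (t₂ − t₁) = ln(1670/773) / (88.9 − 46.9)
  = 0.7703 / 42.00 = 0.01834 h⁻¹
t½ = ln2 / k = 0.693147 / 0.01834 = 37.79 h

37.8 h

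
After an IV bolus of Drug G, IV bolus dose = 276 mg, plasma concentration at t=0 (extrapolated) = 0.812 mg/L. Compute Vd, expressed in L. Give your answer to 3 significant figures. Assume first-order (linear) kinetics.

340 L

Vd = Dose / C₀ = 276.0 / 0.812 = 339.9 L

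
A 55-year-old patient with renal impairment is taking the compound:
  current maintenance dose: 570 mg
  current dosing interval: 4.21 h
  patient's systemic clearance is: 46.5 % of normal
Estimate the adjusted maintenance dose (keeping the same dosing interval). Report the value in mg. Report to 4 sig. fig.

To keep the same average steady-state level, dosing rate must scale with clearance.
CL ratio = 46.5 / 100 = 0.4650
New dose (same interval) = 570 × 0.4650 = 265.1 mg

265.1 mg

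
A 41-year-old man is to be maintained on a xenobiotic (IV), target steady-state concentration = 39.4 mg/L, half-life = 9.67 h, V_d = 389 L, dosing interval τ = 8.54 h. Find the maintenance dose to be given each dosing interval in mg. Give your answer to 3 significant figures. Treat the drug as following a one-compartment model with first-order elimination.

9380 mg

k = ln2 / t½ = 0.693147 / 9.67 = 0.07168 h⁻¹
CL = k × Vd = 0.07168 × 389 = 27.88 L/h
At steady state, Dose/τ = Css × CL.
Dose = Css × CL × τ = 39.4 × 27.88 × 8.54 = 9381 mg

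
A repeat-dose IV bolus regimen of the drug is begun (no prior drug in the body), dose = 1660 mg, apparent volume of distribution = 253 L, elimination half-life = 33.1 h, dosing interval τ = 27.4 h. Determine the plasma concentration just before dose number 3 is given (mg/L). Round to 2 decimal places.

C₀ per dose = Dose / Vd = 1660 / 253 = 6.561 mg/L
k = ln2 / t½ = 0.693147 / 33.1 = 0.02094 h⁻¹
Fraction remaining after one interval: r = e^(−kτ) = e^(−0.02094 × 27.4) = 0.5634
Before dose 3, 2 doses have been given (aged 1τ, 2τ).
C_trough = C₀ × (r + r²) = 6.561 × (0.5634 + 0.3174) = 5.779 mg/L

5.78 mg/L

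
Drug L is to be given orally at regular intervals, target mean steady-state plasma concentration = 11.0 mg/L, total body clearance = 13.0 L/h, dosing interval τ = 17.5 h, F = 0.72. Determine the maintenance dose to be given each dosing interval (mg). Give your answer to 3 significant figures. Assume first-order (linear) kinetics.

3480 mg

At steady state, F × (Dose/τ) = Css × CL.
Dose = Css × CL × τ / F = 11.0 × 13.00 × 17.5 / 0.72 = 3476 mg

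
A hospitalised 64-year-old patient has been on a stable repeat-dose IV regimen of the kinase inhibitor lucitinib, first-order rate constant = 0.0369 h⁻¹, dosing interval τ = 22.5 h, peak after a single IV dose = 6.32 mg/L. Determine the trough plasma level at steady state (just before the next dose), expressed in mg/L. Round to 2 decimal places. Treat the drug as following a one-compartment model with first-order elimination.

4.88 mg/L

e^(−kτ) = e^(−0.03690 × 22.5) = 0.4359
Accumulation ratio R = 1 / (1 − e^(−kτ)) = 1 / (1 − 0.4359) = 1.773
Steady-state trough = C₀ × R × e^(−kτ) = 6.32 × 1.773 × 0.4359 = 4.884 mg/L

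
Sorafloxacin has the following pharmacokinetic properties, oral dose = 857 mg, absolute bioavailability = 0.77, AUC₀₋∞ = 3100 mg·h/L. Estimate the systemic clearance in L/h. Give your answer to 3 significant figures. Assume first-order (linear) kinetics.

0.213 L/h

CL = F·Dose / AUC = 0.77 × 857 / 3100 = 0.2129 L/h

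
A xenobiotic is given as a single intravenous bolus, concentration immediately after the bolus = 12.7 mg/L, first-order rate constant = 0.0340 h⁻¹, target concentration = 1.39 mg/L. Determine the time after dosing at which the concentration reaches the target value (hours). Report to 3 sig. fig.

t = ln(C₀ / C) / k = ln(12.70 / 1.39) / 0.03400
  = ln(9.137) / 0.03400 = 2.212 / 0.03400 = 65.06 h

65.1 h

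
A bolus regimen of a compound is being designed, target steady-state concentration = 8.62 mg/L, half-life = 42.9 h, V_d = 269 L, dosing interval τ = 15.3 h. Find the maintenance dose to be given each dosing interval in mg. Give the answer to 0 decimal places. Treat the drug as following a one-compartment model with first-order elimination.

k = ln2 / t½ = 0.693147 / 42.9 = 0.01616 h⁻¹
CL = k × Vd = 0.01616 × 269 = 4.347 L/h
At steady state, Dose/τ = Css × CL.
Dose = Css × CL × τ = 8.62 × 4.347 × 15.3 = 573.3 mg

573 mg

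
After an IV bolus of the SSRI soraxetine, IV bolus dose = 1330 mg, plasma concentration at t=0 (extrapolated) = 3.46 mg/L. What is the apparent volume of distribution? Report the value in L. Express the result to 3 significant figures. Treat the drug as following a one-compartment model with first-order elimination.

Vd = Dose / C₀ = 1330 / 3.46 = 384.4 L

384 L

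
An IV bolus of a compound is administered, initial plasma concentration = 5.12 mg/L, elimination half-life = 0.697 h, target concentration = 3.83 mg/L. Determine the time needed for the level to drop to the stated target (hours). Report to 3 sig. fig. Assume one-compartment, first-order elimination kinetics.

k = ln2 / t½ = 0.693147 / 0.697 = 0.9945 h⁻¹
t = ln(C₀ / C) / k = ln(5.120 / 3.83) / 0.9945
  = ln(1.337) / 0.9945 = 0.2904 / 0.9945 = 0.2920 h

0.292 h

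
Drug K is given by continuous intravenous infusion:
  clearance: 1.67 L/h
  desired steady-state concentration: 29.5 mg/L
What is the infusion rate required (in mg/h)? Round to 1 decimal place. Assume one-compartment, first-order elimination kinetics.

49.3 mg/h

At steady state, infusion rate R₀ = Css × CL = 29.5 × 1.670 = 49.27 mg/h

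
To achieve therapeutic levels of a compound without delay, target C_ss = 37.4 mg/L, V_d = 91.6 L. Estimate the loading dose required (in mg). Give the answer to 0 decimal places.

LD = Css × Vd = 37.4 × 91.6 = 3426 mg

3426 mg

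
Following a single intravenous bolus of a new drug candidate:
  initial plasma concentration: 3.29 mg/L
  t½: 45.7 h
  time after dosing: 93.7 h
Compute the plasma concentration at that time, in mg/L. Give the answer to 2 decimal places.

k = ln2 / t½ = 0.693147 / 45.7 = 0.01517 h⁻¹
C = C₀ · e^(−k·t) = 3.290 × e^(−0.01517 × 93.7)
  = 3.290 × 0.2414 = 0.7942 mg/L

0.79 mg/L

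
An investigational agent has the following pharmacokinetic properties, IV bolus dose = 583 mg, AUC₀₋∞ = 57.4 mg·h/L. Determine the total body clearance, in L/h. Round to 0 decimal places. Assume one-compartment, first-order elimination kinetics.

CL = Dose / AUC = 583 / 57.4 = 10.16 L/h

10 L/h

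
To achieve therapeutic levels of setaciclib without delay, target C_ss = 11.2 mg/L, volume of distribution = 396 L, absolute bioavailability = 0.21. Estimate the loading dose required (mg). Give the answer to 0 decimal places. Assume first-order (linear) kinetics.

21120 mg

LD = Css × Vd / F = 11.2 × 396 / 0.21 = 21120 mg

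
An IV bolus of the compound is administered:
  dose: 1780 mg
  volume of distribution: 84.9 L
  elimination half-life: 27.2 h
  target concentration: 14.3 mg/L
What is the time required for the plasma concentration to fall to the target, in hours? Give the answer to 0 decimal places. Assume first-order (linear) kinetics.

15 h

C₀ = Dose / Vd = 1780 / 84.9 = 20.97 mg/L
k = ln2 / t½ = 0.693147 / 27.2 = 0.02548 h⁻¹
t = ln(C₀ / C) / k = ln(20.97 / 14.3) / 0.02548
  = ln(1.466) / 0.02548 = 0.3825 / 0.02548 = 15.01 h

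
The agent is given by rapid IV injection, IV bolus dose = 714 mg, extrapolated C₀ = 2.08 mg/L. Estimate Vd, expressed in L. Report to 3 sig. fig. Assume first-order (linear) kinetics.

Vd = Dose / C₀ = 714.0 / 2.08 = 343.3 L

343 L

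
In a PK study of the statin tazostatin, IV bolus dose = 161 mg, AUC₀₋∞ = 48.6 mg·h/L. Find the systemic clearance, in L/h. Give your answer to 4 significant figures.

3.313 L/h

CL = Dose / AUC = 161 / 48.6 = 3.313 L/h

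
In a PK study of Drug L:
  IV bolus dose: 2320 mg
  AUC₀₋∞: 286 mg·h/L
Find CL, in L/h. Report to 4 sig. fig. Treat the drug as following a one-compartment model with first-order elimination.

8.112 L/h

CL = Dose / AUC = 2320 / 286 = 8.112 L/h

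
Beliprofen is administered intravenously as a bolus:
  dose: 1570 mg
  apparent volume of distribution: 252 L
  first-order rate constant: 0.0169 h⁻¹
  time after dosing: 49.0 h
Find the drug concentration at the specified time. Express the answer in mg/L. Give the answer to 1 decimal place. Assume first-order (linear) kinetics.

C₀ = Dose / Vd = 1570 / 252 = 6.230 mg/L
C = C₀ · e^(−k·t) = 6.230 × e^(−0.01690 × 49.0)
  = 6.230 × 0.4369 = 2.722 mg/L

2.7 mg/L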